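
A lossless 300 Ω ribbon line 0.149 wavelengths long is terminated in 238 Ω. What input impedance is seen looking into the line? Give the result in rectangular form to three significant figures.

βl = 2π × 0.149 = 53.6°
tan(βl) = tan(53.6°) = 1.36
Z_in = Z_0·(Z_L + jZ_0·tanβl)/(Z_0 + jZ_L·tanβl)
     = 300·(238 + j408)/(300 + j323)

Z_in ≈ 313 + j69.9 Ω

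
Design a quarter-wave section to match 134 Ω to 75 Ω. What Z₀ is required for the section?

Z_qwt ≈ 100 Ω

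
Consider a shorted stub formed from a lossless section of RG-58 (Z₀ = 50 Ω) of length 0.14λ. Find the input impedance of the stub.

βl = 2π × 0.14 = 50.4°
tan(βl) = 1.21
For a shorted stub, Z_in = jZ_0·tan(βl)

Z_in ≈ +j60.4 Ω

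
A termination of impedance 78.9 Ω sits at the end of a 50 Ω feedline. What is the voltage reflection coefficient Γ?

Γ = (Z_L − Z_0)/(Z_L + Z_0) = (78.9 − 50)/(78.9 + 50) = 28.9/128.9

Γ = 0.224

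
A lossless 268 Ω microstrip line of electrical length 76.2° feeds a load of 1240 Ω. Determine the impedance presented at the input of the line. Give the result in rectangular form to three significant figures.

tan(βl) = tan(76.2°) = 4.07
Z_in = Z_0·(Z_L + jZ_0·tanβl)/(Z_0 + jZ_L·tanβl)
     = 268·(1240 + j1090)/(268 + j5050)

Z_in ≈ 61.2 − j62.6 Ω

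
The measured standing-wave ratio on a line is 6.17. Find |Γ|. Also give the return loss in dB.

|Γ| ≈ 0.721; return loss ≈ 2.84 dB

|Γ| = (S − 1)/(S + 1) = (6.17 − 1)/(6.17 + 1) = 5.17/7.17
RL = −20·log₁₀|Γ| = −20·log₁₀(0.721)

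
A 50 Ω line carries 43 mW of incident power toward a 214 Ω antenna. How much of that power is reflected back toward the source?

Γ = (214 − 50)/(214 + 50) = 0.621
|Γ|² = 0.386
P_refl = |Γ|²·P_inc = 16.6 mW, P_del = (1 − |Γ|²)·P_inc = 26.4 mW

P_reflected ≈ 16.6 mW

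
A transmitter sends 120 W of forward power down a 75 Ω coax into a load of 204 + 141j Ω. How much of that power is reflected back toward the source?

P_reflected ≈ 44.8 W

|Γ| = |(129 + j141)/(279 + j141)| = 0.611
|Γ|² = 0.374
P_refl = |Γ|²·P_inc = 44.8 W, P_del = (1 − |Γ|²)·P_inc = 75.2 W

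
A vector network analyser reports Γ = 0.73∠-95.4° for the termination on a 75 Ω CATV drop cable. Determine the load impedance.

Z_L ≈ 21 − j65.3 Ω

Z_L = Z_0·(1 + Γ)/(1 − Γ) = 75·(0.931 − j0.727)/(1.07 + j0.727)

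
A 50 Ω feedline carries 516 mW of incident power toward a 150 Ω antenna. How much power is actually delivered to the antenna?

Γ = (150 − 50)/(150 + 50) = 0.5
|Γ|² = 0.25
P_refl = |Γ|²·P_inc = 129 mW, P_del = (1 − |Γ|²)·P_inc = 387 mW

P_delivered ≈ 387 mW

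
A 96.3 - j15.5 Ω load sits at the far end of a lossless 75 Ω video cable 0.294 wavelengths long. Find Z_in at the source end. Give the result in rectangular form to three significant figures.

Z_in ≈ 62.9 + j17.5 Ω

βl = 2π × 0.294 = 106°
tan(βl) = tan(106°) = -3.52
Z_in = Z_0·(Z_L + jZ_0·tanβl)/(Z_0 + jZ_L·tanβl)
     = 75·(96.3 − j280)/(20.4 − j339)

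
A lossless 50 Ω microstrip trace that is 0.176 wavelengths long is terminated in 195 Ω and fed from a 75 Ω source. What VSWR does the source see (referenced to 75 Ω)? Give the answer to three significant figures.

VSWR ≈ 5.22

βl = 2π × 0.176 = 63.4°
tan(βl) = 1.99
Z_in = Z_0·(Z_L + jZ_0·tanβl)/(Z_0 + jZ_L·tanβl) = 15.8 − j23.1 Ω
Γ_s = (Z_in − Z_s)/(Z_in + Z_s) = (-59.2 − j23.1)/(90.8 − j23.1), |Γ_s| = 0.678
VSWR = (1 + |Γ_s|)/(1 − |Γ_s|)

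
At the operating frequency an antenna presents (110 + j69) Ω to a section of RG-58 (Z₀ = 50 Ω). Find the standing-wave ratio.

VSWR ≈ 3.21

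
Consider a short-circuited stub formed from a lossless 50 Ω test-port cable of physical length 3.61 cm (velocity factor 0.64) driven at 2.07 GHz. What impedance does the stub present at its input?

Z_in ≈ −j41.8 Ω

λ = v/f = 0.64·c / 2.07 GHz = 0.0928 m
βl = 2π·l/λ = 2π × 0.389 = 140°
tan(βl) = -0.836
For a short-circuited stub, Z_in = jZ_0·tan(βl)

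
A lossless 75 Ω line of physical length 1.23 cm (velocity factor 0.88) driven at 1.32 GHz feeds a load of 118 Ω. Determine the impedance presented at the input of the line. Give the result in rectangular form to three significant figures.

Z_in ≈ 97.6 − j31.9 Ω

λ = v/f = 0.88·c / 1.32 GHz = 0.2 m
βl = 2π·l/λ = 2π × 0.0615 = 22.1°
tan(βl) = tan(22.1°) = 0.407
Z_in = Z_0·(Z_L + jZ_0·tanβl)/(Z_0 + jZ_L·tanβl)
     = 75·(118 + j30.5)/(75 + j48)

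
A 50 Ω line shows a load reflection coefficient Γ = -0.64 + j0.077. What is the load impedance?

Z_L = Z_0·(1 + Γ)/(1 − Γ) = 50·(0.36 + j0.077)/(1.64 − j0.077)

Z_L ≈ 10.8 + j2.86 Ω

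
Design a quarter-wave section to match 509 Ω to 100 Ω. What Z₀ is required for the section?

Z_qwt ≈ 226 Ω

Z_qwt = √(Z_0·R_L) = √(100 × 509) = √50900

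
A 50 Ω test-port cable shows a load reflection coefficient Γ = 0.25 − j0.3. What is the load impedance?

Z_L ≈ 64.9 − j46 Ω

Z_L = Z_0·(1 + Γ)/(1 − Γ) = 50·(1.25 − j0.3)/(0.75 + j0.3)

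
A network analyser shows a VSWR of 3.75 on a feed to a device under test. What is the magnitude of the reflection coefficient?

|Γ| ≈ 0.579

|Γ| = (S − 1)/(S + 1) = (3.75 − 1)/(3.75 + 1) = 2.75/4.75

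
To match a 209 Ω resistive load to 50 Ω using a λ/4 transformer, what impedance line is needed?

Z_qwt ≈ 102 Ω

Z_qwt = √(Z_0·R_L) = √(50 × 209) = √10450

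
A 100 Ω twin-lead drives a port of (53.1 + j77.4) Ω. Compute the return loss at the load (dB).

RL ≈ 5.55 dB

Γ = (-46.9 + j77.4)/(153.1 + j77.4), |Γ| = 0.528
RL = −20·log₁₀|Γ| = −20·log₁₀(0.528)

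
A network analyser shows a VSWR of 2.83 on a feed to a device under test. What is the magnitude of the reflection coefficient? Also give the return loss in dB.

|Γ| ≈ 0.478; return loss ≈ 6.41 dB

|Γ| = (S − 1)/(S + 1) = (2.83 − 1)/(2.83 + 1) = 1.83/3.83
RL = −20·log₁₀|Γ| = −20·log₁₀(0.478)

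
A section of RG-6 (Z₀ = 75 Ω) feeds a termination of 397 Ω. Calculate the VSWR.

For a purely resistive load, VSWR = R_L/Z_0 or Z_0/R_L (whichever > 1) = 397/75

VSWR ≈ 5.29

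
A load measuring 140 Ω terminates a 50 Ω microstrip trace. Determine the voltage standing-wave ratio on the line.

VSWR ≈ 2.8

For a purely resistive load, VSWR = R_L/Z_0 or Z_0/R_L (whichever > 1) = 140/50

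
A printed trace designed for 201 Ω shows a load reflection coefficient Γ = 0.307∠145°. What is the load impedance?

Z_L ≈ 114 + j44.3 Ω

Z_L = Z_0·(1 + Γ)/(1 − Γ) = 201·(0.749 + j0.176)/(1.25 − j0.176)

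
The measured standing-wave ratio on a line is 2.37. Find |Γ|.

|Γ| ≈ 0.407

|Γ| = (S − 1)/(S + 1) = (2.37 − 1)/(2.37 + 1) = 1.37/3.37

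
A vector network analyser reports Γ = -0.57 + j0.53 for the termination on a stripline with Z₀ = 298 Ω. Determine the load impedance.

Z_L = Z_0·(1 + Γ)/(1 − Γ) = 298·(0.43 + j0.53)/(1.57 − j0.53)

Z_L ≈ 42.8 + j115 Ω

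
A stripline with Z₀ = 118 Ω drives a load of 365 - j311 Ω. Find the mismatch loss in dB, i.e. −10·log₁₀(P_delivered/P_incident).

Γ = (247 − j311)/(483 − j311), |Γ| = 0.691
|Γ|² = 0.478, so P_del/P_inc = 1 − |Γ|² = 0.522
ML = −10·log₁₀(1 − |Γ|²)

mismatch loss ≈ 2.82 dB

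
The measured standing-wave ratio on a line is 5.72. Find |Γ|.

|Γ| ≈ 0.702

|Γ| = (S − 1)/(S + 1) = (5.72 − 1)/(5.72 + 1) = 4.72/6.72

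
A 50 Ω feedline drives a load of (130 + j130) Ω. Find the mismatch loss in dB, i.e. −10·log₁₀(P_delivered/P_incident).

Γ = (80 + j130)/(180 + j130), |Γ| = 0.687
|Γ|² = 0.473, so P_del/P_inc = 1 − |Γ|² = 0.527
ML = −10·log₁₀(1 − |Γ|²)

mismatch loss ≈ 2.78 dB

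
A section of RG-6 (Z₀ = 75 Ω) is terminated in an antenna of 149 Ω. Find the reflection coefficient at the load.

Γ = (Z_L − Z_0)/(Z_L + Z_0) = (149 − 75)/(149 + 75) = 74/224

Γ = 0.33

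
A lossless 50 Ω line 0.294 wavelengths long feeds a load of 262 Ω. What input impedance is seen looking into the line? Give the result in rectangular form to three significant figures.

βl = 2π × 0.294 = 106°
tan(βl) = tan(106°) = -3.52
Z_in = Z_0·(Z_L + jZ_0·tanβl)/(Z_0 + jZ_L·tanβl)
     = 50·(262 − j176)/(50 − j923)

Z_in ≈ 10.3 + j13.6 Ω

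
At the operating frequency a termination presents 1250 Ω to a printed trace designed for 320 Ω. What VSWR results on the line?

VSWR ≈ 3.91

Γ = (1250 − 320)/(1250 + 320) = 0.592
VSWR = (1 + 0.592)/(1 − 0.592)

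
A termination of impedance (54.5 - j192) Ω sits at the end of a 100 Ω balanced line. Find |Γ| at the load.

|Γ| ≈ 0.801

Γ = (Z_L − Z_0)/(Z_L + Z_0) = (-45.5 − j192)/(154.5 − j192)
|Γ| = 197/246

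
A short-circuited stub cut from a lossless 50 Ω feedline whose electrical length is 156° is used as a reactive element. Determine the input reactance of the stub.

X_in ≈ -22.3 Ω (capacitive)

tan(βl) = -0.445
For a short-circuited stub, Z_in = jZ_0·tan(βl)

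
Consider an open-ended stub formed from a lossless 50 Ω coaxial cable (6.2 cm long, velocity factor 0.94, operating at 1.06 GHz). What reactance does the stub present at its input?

X_in ≈ -5.35 Ω (capacitive)

λ = v/f = 0.94·c / 1.06 GHz = 0.266 m
βl = 2π·l/λ = 2π × 0.233 = 83.9°
tan(βl) = 9.35
For an open-ended stub, Z_in = −jZ_0·cot(βl) = −jZ_0/tan(βl)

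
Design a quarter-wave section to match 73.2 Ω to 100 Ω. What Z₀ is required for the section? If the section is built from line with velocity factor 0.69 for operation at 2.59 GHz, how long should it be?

Z_qwt ≈ 85.6 Ω; length ≈ 2 cm

Z_qwt = √(Z_0·R_L) = √(100 × 73.2) = √7320
λ = 0.69·c/f = 0.0799 m, so l = λ/4 = 0.02 m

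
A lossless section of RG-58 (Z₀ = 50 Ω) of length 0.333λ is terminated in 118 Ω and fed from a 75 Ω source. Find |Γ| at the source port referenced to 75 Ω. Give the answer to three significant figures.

βl = 2π × 0.333 = 120°
tan(βl) = -1.74
Z_in = Z_0·(Z_L + jZ_0·tanβl)/(Z_0 + jZ_L·tanβl) = 26.6 + j22.3 Ω
Γ_s = (Z_in − Z_s)/(Z_in + Z_s) = (-48.4 + j22.3)/(102 + j22.3), |Γ_s| = 0.512

|Γ| ≈ 0.512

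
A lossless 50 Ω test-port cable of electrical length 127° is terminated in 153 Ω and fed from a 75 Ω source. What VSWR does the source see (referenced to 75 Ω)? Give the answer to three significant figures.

tan(βl) = -1.33
Z_in = Z_0·(Z_L + jZ_0·tanβl)/(Z_0 + jZ_L·tanβl) = 24.2 + j31.7 Ω
Γ_s = (Z_in − Z_s)/(Z_in + Z_s) = (-50.8 + j31.7)/(99.2 + j31.7), |Γ_s| = 0.576
VSWR = (1 + |Γ_s|)/(1 − |Γ_s|)

VSWR ≈ 3.71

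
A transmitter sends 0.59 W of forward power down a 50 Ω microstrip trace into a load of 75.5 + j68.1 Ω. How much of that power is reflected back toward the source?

|Γ| = |(25.5 + j68.1)/(125.5 + j68.1)| = 0.509
|Γ|² = 0.259
P_refl = |Γ|²·P_inc = 0.153 W, P_del = (1 − |Γ|²)·P_inc = 0.437 W

P_reflected ≈ 0.153 W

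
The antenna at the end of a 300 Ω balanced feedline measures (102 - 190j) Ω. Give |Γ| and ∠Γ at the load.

Γ ≈ 0.617 ∠ -111°

Γ = (Z_L − Z_0)/(Z_L + Z_0) = (-198 − j190)/(402 − j190)
|Γ| = 274/445 = 0.617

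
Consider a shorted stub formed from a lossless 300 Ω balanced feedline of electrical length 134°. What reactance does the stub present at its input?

tan(βl) = -1.04
For a shorted stub, Z_in = jZ_0·tan(βl)

X_in ≈ -311 Ω (capacitive)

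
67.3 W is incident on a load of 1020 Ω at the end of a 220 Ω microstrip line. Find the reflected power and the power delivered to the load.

P_reflected ≈ 28 W; P_delivered ≈ 39.3 W

Γ = (1020 − 220)/(1020 + 220) = 0.645
|Γ|² = 0.416
P_refl = |Γ|²·P_inc = 28 W, P_del = (1 − |Γ|²)·P_inc = 39.3 W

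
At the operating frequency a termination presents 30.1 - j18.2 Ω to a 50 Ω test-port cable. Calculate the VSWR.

VSWR ≈ 1.98

Γ = (Z_L − Z_0)/(Z_L + Z_0) = (-19.9 − j18.2)/(80.1 − j18.2)
|Γ| = 27/82.1 = 0.328
VSWR = (1 + |Γ|)/(1 − |Γ|) = 1.33/0.672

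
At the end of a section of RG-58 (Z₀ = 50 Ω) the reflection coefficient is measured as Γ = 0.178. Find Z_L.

Z_L ≈ 71.7 Ω

Z_L = Z_0·(1 + Γ)/(1 − Γ) = 50·(1.18)/(0.822)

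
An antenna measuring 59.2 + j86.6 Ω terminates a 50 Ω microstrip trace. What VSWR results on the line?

VSWR ≈ 4.33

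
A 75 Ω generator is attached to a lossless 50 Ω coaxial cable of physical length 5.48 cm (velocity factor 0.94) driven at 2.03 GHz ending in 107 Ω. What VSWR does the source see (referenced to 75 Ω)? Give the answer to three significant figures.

VSWR ≈ 2.2

λ = v/f = 0.94·c / 2.03 GHz = 0.139 m
βl = 2π·l/λ = 2π × 0.394 = 142°
tan(βl) = -0.781
Z_in = Z_0·(Z_L + jZ_0·tanβl)/(Z_0 + jZ_L·tanβl) = 45.4 + j36.9 Ω
Γ_s = (Z_in − Z_s)/(Z_in + Z_s) = (-29.6 + j36.9)/(120 + j36.9), |Γ_s| = 0.375
VSWR = (1 + |Γ_s|)/(1 − |Γ_s|)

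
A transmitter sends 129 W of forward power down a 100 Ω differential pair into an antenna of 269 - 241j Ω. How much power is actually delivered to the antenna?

P_delivered ≈ 71.5 W

|Γ| = |(169 − j241)/(369 − j241)| = 0.668
|Γ|² = 0.446
P_refl = |Γ|²·P_inc = 57.5 W, P_del = (1 − |Γ|²)·P_inc = 71.5 W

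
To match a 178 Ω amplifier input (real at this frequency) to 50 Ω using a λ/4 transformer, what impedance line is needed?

Z_qwt ≈ 94.3 Ω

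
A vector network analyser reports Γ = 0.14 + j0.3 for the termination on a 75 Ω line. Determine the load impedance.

Z_L ≈ 80.5 + j54.2 Ω

Z_L = Z_0·(1 + Γ)/(1 − Γ) = 75·(1.14 + j0.3)/(0.86 − j0.3)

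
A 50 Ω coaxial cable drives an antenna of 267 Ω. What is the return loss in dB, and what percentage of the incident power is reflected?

RL ≈ 3.29 dB; 46.9% of incident power reflected

Γ = (267 − 50)/(267 + 50) = 0.685
RL = −20·log₁₀(0.685) = 3.29 dB
P_refl/P_inc = |Γ|² = 0.469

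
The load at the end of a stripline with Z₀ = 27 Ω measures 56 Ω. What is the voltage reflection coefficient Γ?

Γ = (Z_L − Z_0)/(Z_L + Z_0) = (56 − 27)/(56 + 27) = 29/83

Γ = 0.349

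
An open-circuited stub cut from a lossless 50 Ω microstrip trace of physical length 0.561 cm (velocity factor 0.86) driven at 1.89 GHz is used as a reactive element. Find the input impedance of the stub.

Z_in ≈ −j189 Ω

λ = v/f = 0.86·c / 1.89 GHz = 0.137 m
βl = 2π·l/λ = 2π × 0.0411 = 14.8°
tan(βl) = 0.264
For an open-circuited stub, Z_in = −jZ_0·cot(βl) = −jZ_0/tan(βl)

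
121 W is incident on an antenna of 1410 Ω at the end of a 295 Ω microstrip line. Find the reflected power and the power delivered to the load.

P_reflected ≈ 51.7 W; P_delivered ≈ 69.3 W

Γ = (1410 − 295)/(1410 + 295) = 0.654
|Γ|² = 0.428
P_refl = |Γ|²·P_inc = 51.7 W, P_del = (1 − |Γ|²)·P_inc = 69.3 W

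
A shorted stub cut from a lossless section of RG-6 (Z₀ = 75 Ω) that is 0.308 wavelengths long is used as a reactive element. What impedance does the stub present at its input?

βl = 2π × 0.308 = 111°
tan(βl) = -2.62
For a shorted stub, Z_in = jZ_0·tan(βl)

Z_in ≈ −j197 Ω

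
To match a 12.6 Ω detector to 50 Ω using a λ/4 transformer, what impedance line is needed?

Z_qwt = √(Z_0·R_L) = √(50 × 12.6) = √630

Z_qwt ≈ 25.1 Ω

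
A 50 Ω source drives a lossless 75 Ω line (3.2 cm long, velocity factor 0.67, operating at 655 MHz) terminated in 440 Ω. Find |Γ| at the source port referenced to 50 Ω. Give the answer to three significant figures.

λ = v/f = 0.67·c / 655 MHz = 0.307 m
βl = 2π·l/λ = 2π × 0.104 = 37.5°
tan(βl) = 0.768
Z_in = Z_0·(Z_L + jZ_0·tanβl)/(Z_0 + jZ_L·tanβl) = 32.8 − j90.3 Ω
Γ_s = (Z_in − Z_s)/(Z_in + Z_s) = (-17.2 − j90.3)/(82.8 − j90.3), |Γ_s| = 0.75

|Γ| ≈ 0.75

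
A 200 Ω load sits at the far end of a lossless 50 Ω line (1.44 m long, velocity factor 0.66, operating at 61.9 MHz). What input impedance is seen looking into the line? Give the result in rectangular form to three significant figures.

λ = v/f = 0.66·c / 61.9 MHz = 3.2 m
βl = 2π·l/λ = 2π × 0.45 = 162°
tan(βl) = tan(162°) = -0.324
Z_in = Z_0·(Z_L + jZ_0·tanβl)/(Z_0 + jZ_L·tanβl)
     = 50·(200 − j16.2)/(50 − j64.7)

Z_in ≈ 82.6 + j90.7 Ω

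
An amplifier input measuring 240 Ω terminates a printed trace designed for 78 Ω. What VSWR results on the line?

VSWR ≈ 3.08

Γ = (240 − 78)/(240 + 78) = 0.509
VSWR = (1 + 0.509)/(1 − 0.509)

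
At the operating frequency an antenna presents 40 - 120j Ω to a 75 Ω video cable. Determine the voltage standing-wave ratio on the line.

Γ = (Z_L − Z_0)/(Z_L + Z_0) = (-35 − j120)/(115 − j120)
|Γ| = 125/166 = 0.752
VSWR = (1 + |Γ|)/(1 − |Γ|) = 1.75/0.248

VSWR ≈ 7.07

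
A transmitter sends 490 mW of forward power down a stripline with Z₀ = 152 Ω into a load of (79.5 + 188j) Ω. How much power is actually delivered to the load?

P_delivered ≈ 266 mW

|Γ| = |(-72.5 + j188)/(231.5 + j188)| = 0.676
|Γ|² = 0.457
P_refl = |Γ|²·P_inc = 224 mW, P_del = (1 − |Γ|²)·P_inc = 266 mW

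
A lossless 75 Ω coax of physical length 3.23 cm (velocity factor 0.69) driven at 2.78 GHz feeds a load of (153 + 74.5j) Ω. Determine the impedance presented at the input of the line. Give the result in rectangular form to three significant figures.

λ = v/f = 0.69·c / 2.78 GHz = 0.0745 m
βl = 2π·l/λ = 2π × 0.434 = 156°
tan(βl) = tan(156°) = -0.442
Z_in = Z_0·(Z_L + jZ_0·tanβl)/(Z_0 + jZ_L·tanβl)
     = 75·(153 + j41.4)/(108 − j67.6)

Z_in ≈ 63.4 + j68.5 Ω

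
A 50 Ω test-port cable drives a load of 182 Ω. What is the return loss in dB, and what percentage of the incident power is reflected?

RL ≈ 4.9 dB; 32.4% of incident power reflected

Γ = (182 − 50)/(182 + 50) = 0.569
RL = −20·log₁₀(0.569) = 4.9 dB
P_refl/P_inc = |Γ|² = 0.324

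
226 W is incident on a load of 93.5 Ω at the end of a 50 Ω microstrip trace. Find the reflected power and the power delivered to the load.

P_reflected ≈ 20.8 W; P_delivered ≈ 205 W

Γ = (93.5 − 50)/(93.5 + 50) = 0.303
|Γ|² = 0.0919
P_refl = |Γ|²·P_inc = 20.8 W, P_del = (1 − |Γ|²)·P_inc = 205 W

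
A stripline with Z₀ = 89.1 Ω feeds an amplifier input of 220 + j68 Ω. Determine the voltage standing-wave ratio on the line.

VSWR ≈ 2.75

Γ = (Z_L − Z_0)/(Z_L + Z_0) = (130.9 + j68)/(309.1 + j68)
|Γ| = 148/316 = 0.466
VSWR = (1 + |Γ|)/(1 − |Γ|) = 1.47/0.534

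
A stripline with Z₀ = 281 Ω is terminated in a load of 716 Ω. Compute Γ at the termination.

Γ = 0.436

Γ = (Z_L − Z_0)/(Z_L + Z_0) = (716 − 281)/(716 + 281) = 435/997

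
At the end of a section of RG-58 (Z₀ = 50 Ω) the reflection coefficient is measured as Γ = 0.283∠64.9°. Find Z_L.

Z_L = Z_0·(1 + Γ)/(1 − Γ) = 50·(1.12 + j0.256)/(0.88 − j0.256)

Z_L ≈ 54.8 + j30.5 Ω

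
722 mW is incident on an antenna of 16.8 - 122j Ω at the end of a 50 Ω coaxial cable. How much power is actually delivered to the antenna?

|Γ| = |(-33.2 − j122)/(66.8 − j122)| = 0.909
|Γ|² = 0.826
P_refl = |Γ|²·P_inc = 597 mW, P_del = (1 − |Γ|²)·P_inc = 125 mW

P_delivered ≈ 125 mW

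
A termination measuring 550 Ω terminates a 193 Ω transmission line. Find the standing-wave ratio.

Γ = (550 − 193)/(550 + 193) = 0.48
VSWR = (1 + 0.48)/(1 − 0.48)

VSWR ≈ 2.85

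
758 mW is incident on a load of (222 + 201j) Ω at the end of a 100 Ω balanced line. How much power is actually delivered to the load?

P_delivered ≈ 467 mW

|Γ| = |(122 + j201)/(322 + j201)| = 0.619
|Γ|² = 0.384
P_refl = |Γ|²·P_inc = 291 mW, P_del = (1 − |Γ|²)·P_inc = 467 mW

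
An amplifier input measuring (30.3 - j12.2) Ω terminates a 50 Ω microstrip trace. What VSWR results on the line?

Γ = (Z_L − Z_0)/(Z_L + Z_0) = (-19.7 − j12.2)/(80.3 − j12.2)
|Γ| = 23.2/81.2 = 0.285
VSWR = (1 + |Γ|)/(1 − |Γ|) = 1.29/0.715

VSWR ≈ 1.8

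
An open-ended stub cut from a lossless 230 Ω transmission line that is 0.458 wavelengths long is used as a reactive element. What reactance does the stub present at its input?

βl = 2π × 0.458 = 165°
tan(βl) = -0.27
For an open-ended stub, Z_in = −jZ_0·cot(βl) = −jZ_0/tan(βl)

X_in ≈ 851 Ω (inductive)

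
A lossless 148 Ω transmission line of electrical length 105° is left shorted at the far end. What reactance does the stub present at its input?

tan(βl) = -3.73
For a shorted stub, Z_in = jZ_0·tan(βl)

X_in ≈ -552 Ω (capacitive)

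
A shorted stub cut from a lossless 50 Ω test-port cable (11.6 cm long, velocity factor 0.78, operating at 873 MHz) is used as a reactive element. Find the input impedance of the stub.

λ = v/f = 0.78·c / 873 MHz = 0.268 m
βl = 2π·l/λ = 2π × 0.433 = 156°
tan(βl) = -0.449
For a shorted stub, Z_in = jZ_0·tan(βl)

Z_in ≈ −j22.5 Ω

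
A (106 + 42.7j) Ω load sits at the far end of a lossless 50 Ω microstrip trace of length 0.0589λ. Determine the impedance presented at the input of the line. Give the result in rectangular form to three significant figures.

βl = 2π × 0.0589 = 21.2°
tan(βl) = tan(21.2°) = 0.388
Z_in = Z_0·(Z_L + jZ_0·tanβl)/(Z_0 + jZ_L·tanβl)
     = 50·(106 + j62.1)/(33.4 + j41.1)

Z_in ≈ 109 − j40.6 Ω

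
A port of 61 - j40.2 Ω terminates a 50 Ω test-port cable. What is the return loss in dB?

RL ≈ 9.04 dB

Γ = (11 − j40.2)/(111 − j40.2), |Γ| = 0.353
RL = −20·log₁₀|Γ| = −20·log₁₀(0.353)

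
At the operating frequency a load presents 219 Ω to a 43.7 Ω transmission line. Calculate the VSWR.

For a purely resistive load, VSWR = R_L/Z_0 or Z_0/R_L (whichever > 1) = 219/43.7

VSWR ≈ 5.01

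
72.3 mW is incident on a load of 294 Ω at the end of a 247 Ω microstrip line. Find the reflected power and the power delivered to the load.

Γ = (294 − 247)/(294 + 247) = 0.0869
|Γ|² = 0.00755
P_refl = |Γ|²·P_inc = 0.546 mW, P_del = (1 − |Γ|²)·P_inc = 71.8 mW

P_reflected ≈ 0.546 mW; P_delivered ≈ 71.8 mW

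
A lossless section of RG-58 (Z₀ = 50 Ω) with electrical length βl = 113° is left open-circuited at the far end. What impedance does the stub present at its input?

tan(βl) = -2.36
For an open-circuited stub, Z_in = −jZ_0·cot(βl) = −jZ_0/tan(βl)

Z_in ≈ +j21.2 Ω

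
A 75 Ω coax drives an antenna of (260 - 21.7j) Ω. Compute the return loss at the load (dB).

Γ = (185 − j21.7)/(335 − j21.7), |Γ| = 0.555
RL = −20·log₁₀|Γ| = −20·log₁₀(0.555)

RL ≈ 5.12 dB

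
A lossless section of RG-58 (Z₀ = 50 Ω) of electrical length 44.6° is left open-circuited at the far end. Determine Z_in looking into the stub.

Z_in ≈ −j50.7 Ω

tan(βl) = 0.986
For an open-circuited stub, Z_in = −jZ_0·cot(βl) = −jZ_0/tan(βl)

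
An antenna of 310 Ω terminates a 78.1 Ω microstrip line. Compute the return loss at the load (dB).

RL ≈ 4.47 dB

Γ = (310 − 78.1)/(310 + 78.1) = 0.598
RL = −20·log₁₀|Γ| = −20·log₁₀(0.598)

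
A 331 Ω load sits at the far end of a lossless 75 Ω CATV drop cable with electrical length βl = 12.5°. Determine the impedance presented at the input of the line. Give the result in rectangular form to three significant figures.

tan(βl) = tan(12.5°) = 0.222
Z_in = Z_0·(Z_L + jZ_0·tanβl)/(Z_0 + jZ_L·tanβl)
     = 75·(331 + j16.6)/(75 + j73.4)

Z_in ≈ 177 − j157 Ω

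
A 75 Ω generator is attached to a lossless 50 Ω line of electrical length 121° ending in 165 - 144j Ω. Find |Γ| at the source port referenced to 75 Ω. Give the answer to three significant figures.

tan(βl) = -1.66
Z_in = Z_0·(Z_L + jZ_0·tanβl)/(Z_0 + jZ_L·tanβl) = 14 + j39.7 Ω
Γ_s = (Z_in − Z_s)/(Z_in + Z_s) = (-61 + j39.7)/(89 + j39.7), |Γ_s| = 0.747

|Γ| ≈ 0.747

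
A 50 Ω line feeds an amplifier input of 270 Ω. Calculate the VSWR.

Γ = (270 − 50)/(270 + 50) = 0.688
VSWR = (1 + 0.688)/(1 − 0.688)

VSWR ≈ 5.4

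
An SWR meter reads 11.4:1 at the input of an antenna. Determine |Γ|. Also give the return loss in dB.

|Γ| = (S − 1)/(S + 1) = (11.4 − 1)/(11.4 + 1) = 10.4/12.4
RL = −20·log₁₀|Γ| = −20·log₁₀(0.839)

|Γ| ≈ 0.839; return loss ≈ 1.53 dB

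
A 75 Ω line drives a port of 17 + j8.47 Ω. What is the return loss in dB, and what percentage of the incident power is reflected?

RL ≈ 3.95 dB; 40.3% of incident power reflected

Γ = (-58 + j8.47)/(92 + j8.47), |Γ| = 0.634
RL = −20·log₁₀(0.634) = 3.95 dB
P_refl/P_inc = |Γ|² = 0.403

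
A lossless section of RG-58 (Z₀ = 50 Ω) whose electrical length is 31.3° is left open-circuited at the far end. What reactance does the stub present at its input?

tan(βl) = 0.608
For an open-circuited stub, Z_in = −jZ_0·cot(βl) = −jZ_0/tan(βl)

X_in ≈ -82.2 Ω (capacitive)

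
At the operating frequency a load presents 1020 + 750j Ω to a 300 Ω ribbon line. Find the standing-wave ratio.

Γ = (Z_L − Z_0)/(Z_L + Z_0) = (720 + j750)/(1320 + j750)
|Γ| = 1040/1520 = 0.685
VSWR = (1 + |Γ|)/(1 − |Γ|) = 1.68/0.315

VSWR ≈ 5.35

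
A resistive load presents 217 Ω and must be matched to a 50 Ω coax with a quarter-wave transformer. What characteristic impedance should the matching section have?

Z_qwt = √(Z_0·R_L) = √(50 × 217) = √10850

Z_qwt ≈ 104 Ω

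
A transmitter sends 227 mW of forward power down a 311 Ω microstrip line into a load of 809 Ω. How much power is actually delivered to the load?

Γ = (809 − 311)/(809 + 311) = 0.445
|Γ|² = 0.198
P_refl = |Γ|²·P_inc = 44.9 mW, P_del = (1 − |Γ|²)·P_inc = 182 mW

P_delivered ≈ 182 mW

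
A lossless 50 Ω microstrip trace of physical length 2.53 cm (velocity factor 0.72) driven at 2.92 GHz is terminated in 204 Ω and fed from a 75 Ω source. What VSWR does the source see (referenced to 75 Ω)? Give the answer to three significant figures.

λ = v/f = 0.72·c / 2.92 GHz = 0.074 m
βl = 2π·l/λ = 2π × 0.342 = 123°
tan(βl) = -1.53
Z_in = Z_0·(Z_L + jZ_0·tanβl)/(Z_0 + jZ_L·tanβl) = 17 + j29.9 Ω
Γ_s = (Z_in − Z_s)/(Z_in + Z_s) = (-58 + j29.9)/(92 + j29.9), |Γ_s| = 0.674
VSWR = (1 + |Γ_s|)/(1 − |Γ_s|)

VSWR ≈ 5.13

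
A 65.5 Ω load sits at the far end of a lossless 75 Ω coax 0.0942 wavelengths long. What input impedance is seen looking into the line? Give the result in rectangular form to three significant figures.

βl = 2π × 0.0942 = 33.9°
tan(βl) = tan(33.9°) = 0.672
Z_in = Z_0·(Z_L + jZ_0·tanβl)/(Z_0 + jZ_L·tanβl)
     = 75·(65.5 + j50.4)/(75 + j44)

Z_in ≈ 70.7 + j8.9 Ω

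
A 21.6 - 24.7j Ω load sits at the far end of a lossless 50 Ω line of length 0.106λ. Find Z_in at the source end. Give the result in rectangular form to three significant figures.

Z_in ≈ 17.1 + j6.33 Ω

βl = 2π × 0.106 = 38.2°
tan(βl) = tan(38.2°) = 0.786
Z_in = Z_0·(Z_L + jZ_0·tanβl)/(Z_0 + jZ_L·tanβl)
     = 50·(21.6 + j14.6)/(69.4 + j17)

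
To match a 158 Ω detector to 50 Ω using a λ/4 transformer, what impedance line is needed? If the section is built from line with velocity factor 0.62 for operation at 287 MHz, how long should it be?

Z_qwt = √(Z_0·R_L) = √(50 × 158) = √7900
λ = 0.62·c/f = 0.648 m, so l = λ/4 = 0.162 m

Z_qwt ≈ 88.9 Ω; length ≈ 16.2 cm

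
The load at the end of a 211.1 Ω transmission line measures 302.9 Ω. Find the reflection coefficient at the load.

Γ = 0.179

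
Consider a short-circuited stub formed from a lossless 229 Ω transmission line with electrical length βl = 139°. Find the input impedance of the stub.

tan(βl) = -0.869
For a short-circuited stub, Z_in = jZ_0·tan(βl)

Z_in ≈ −j199 Ω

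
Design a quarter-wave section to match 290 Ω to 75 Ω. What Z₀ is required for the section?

Z_qwt = √(Z_0·R_L) = √(75 × 290) = √21750

Z_qwt ≈ 147 Ω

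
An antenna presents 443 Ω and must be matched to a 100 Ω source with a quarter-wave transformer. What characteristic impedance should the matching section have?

Z_qwt = √(Z_0·R_L) = √(100 × 443) = √44300

Z_qwt ≈ 210 Ω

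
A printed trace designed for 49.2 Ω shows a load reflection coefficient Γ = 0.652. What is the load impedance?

Z_L ≈ 234 Ω

Z_L = Z_0·(1 + Γ)/(1 − Γ) = 49.2·(1.65)/(0.348)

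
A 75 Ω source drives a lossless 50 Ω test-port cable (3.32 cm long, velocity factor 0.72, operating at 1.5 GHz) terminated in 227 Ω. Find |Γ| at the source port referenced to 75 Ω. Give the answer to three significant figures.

λ = v/f = 0.72·c / 1.5 GHz = 0.144 m
βl = 2π·l/λ = 2π × 0.231 = 83°
tan(βl) = 8.14
Z_in = Z_0·(Z_L + jZ_0·tanβl)/(Z_0 + jZ_L·tanβl) = 11.2 − j5.84 Ω
Γ_s = (Z_in − Z_s)/(Z_in + Z_s) = (-63.8 − j5.84)/(86.2 − j5.84), |Γ_s| = 0.742

|Γ| ≈ 0.742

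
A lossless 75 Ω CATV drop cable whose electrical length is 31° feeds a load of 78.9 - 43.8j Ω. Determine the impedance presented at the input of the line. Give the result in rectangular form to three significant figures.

tan(βl) = tan(31°) = 0.601
Z_in = Z_0·(Z_L + jZ_0·tanβl)/(Z_0 + jZ_L·tanβl)
     = 75·(78.9 + j1.26)/(101 + j47.4)

Z_in ≈ 48.3 − j21.7 Ω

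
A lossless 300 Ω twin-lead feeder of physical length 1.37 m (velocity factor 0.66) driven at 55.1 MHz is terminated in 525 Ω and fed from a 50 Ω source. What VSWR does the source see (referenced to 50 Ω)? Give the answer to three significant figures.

VSWR ≈ 7.29

λ = v/f = 0.66·c / 55.1 MHz = 3.59 m
βl = 2π·l/λ = 2π × 0.381 = 137°
tan(βl) = -0.924
Z_in = Z_0·(Z_L + jZ_0·tanβl)/(Z_0 + jZ_L·tanβl) = 269 + j158 Ω
Γ_s = (Z_in − Z_s)/(Z_in + Z_s) = (219 + j158)/(319 + j158), |Γ_s| = 0.759
VSWR = (1 + |Γ_s|)/(1 − |Γ_s|)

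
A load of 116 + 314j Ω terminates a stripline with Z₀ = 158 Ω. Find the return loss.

Γ = (-42 + j314)/(274 + j314), |Γ| = 0.76
RL = −20·log₁₀|Γ| = −20·log₁₀(0.76)

RL ≈ 2.38 dB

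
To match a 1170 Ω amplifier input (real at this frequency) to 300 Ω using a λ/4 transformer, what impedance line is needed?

Z_qwt ≈ 592 Ω

Z_qwt = √(Z_0·R_L) = √(300 × 1170) = √351000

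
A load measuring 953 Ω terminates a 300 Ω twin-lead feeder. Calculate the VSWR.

VSWR ≈ 3.18

Γ = (953 − 300)/(953 + 300) = 0.521
VSWR = (1 + 0.521)/(1 − 0.521)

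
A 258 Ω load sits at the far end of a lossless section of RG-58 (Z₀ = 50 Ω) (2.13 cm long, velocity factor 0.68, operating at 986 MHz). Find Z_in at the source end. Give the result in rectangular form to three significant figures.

λ = v/f = 0.68·c / 986 MHz = 0.207 m
βl = 2π·l/λ = 2π × 0.103 = 37.1°
tan(βl) = tan(37.1°) = 0.755
Z_in = Z_0·(Z_L + jZ_0·tanβl)/(Z_0 + jZ_L·tanβl)
     = 50·(258 + j37.8)/(50 + j195)

Z_in ≈ 25 − j59.8 Ω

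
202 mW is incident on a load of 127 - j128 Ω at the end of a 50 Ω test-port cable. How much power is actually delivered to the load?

P_delivered ≈ 108 mW

|Γ| = |(77 − j128)/(177 − j128)| = 0.684
|Γ|² = 0.468
P_refl = |Γ|²·P_inc = 94.5 mW, P_del = (1 − |Γ|²)·P_inc = 108 mW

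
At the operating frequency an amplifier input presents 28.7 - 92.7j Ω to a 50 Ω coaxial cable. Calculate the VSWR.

VSWR ≈ 8.18

Γ = (Z_L − Z_0)/(Z_L + Z_0) = (-21.3 − j92.7)/(78.7 − j92.7)
|Γ| = 95.1/122 = 0.782
VSWR = (1 + |Γ|)/(1 − |Γ|) = 1.78/0.218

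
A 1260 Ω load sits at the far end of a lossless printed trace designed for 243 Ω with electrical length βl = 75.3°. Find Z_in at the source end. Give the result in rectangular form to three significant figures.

tan(βl) = tan(75.3°) = 3.81
Z_in = Z_0·(Z_L + jZ_0·tanβl)/(Z_0 + jZ_L·tanβl)
     = 243·(1260 + j926)/(243 + j4800)

Z_in ≈ 50 − j61.2 Ω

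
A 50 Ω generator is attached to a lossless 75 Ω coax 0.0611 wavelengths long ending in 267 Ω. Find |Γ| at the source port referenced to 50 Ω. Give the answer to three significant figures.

|Γ| ≈ 0.663

βl = 2π × 0.0611 = 22°
tan(βl) = 0.404
Z_in = Z_0·(Z_L + jZ_0·tanβl)/(Z_0 + jZ_L·tanβl) = 101 − j115 Ω
Γ_s = (Z_in − Z_s)/(Z_in + Z_s) = (51.2 − j115)/(151 − j115), |Γ_s| = 0.663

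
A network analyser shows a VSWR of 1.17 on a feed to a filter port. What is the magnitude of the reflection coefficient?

|Γ| ≈ 0.0783

|Γ| = (S − 1)/(S + 1) = (1.17 − 1)/(1.17 + 1) = 0.17/2.17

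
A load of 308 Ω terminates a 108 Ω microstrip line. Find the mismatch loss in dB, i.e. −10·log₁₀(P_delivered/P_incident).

Γ = (308 − 108)/(308 + 108) = 0.481
|Γ|² = 0.231, so P_del/P_inc = 1 − |Γ|² = 0.769
ML = −10·log₁₀(1 − |Γ|²)

mismatch loss ≈ 1.14 dB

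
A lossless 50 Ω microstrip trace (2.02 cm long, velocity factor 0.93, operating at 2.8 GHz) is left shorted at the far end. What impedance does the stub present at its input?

λ = v/f = 0.93·c / 2.8 GHz = 0.0996 m
βl = 2π·l/λ = 2π × 0.203 = 73°
tan(βl) = 3.27
For a shorted stub, Z_in = jZ_0·tan(βl)

Z_in ≈ +j163 Ω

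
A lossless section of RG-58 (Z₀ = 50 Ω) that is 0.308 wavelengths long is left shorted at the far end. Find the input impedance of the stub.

βl = 2π × 0.308 = 111°
tan(βl) = -2.62
For a shorted stub, Z_in = jZ_0·tan(βl)

Z_in ≈ −j131 Ω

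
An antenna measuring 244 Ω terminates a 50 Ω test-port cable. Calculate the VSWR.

VSWR ≈ 4.88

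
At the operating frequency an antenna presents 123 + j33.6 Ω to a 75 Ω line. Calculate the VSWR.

VSWR ≈ 1.82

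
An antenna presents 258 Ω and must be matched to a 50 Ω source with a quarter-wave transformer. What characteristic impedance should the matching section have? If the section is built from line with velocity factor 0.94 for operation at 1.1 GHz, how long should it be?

Z_qwt ≈ 114 Ω; length ≈ 6.41 cm

Z_qwt = √(Z_0·R_L) = √(50 × 258) = √12900
λ = 0.94·c/f = 0.256 m, so l = λ/4 = 0.0641 m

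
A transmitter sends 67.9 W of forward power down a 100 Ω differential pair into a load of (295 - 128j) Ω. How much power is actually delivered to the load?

|Γ| = |(195 − j128)/(395 − j128)| = 0.562
|Γ|² = 0.316
P_refl = |Γ|²·P_inc = 21.4 W, P_del = (1 − |Γ|²)·P_inc = 46.5 W

P_delivered ≈ 46.5 W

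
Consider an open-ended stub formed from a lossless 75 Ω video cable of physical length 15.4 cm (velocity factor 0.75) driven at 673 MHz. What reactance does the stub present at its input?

X_in ≈ 297 Ω (inductive)

λ = v/f = 0.75·c / 673 MHz = 0.334 m
βl = 2π·l/λ = 2π × 0.461 = 166°
tan(βl) = -0.253
For an open-ended stub, Z_in = −jZ_0·cot(βl) = −jZ_0/tan(βl)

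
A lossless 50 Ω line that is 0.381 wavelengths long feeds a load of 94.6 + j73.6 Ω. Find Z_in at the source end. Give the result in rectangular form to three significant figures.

βl = 2π × 0.381 = 137°
tan(βl) = tan(137°) = -0.927
Z_in = Z_0·(Z_L + jZ_0·tanβl)/(Z_0 + jZ_L·tanβl)
     = 50·(94.6 + j27.2)/(118 − j87.7)

Z_in ≈ 20.3 + j26.6 Ω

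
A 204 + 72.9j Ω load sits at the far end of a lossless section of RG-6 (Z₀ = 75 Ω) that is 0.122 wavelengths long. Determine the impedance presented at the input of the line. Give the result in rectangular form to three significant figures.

Z_in ≈ 57.3 − j76.5 Ω

βl = 2π × 0.122 = 43.9°
tan(βl) = tan(43.9°) = 0.963
Z_in = Z_0·(Z_L + jZ_0·tanβl)/(Z_0 + jZ_L·tanβl)
     = 75·(204 + j145)/(4.8 + j196)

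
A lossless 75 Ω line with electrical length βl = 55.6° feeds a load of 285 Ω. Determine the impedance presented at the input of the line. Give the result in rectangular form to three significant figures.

Z_in ≈ 28.1 − j46.3 Ω

tan(βl) = tan(55.6°) = 1.46
Z_in = Z_0·(Z_L + jZ_0·tanβl)/(Z_0 + jZ_L·tanβl)
     = 75·(285 + j110)/(75 + j416)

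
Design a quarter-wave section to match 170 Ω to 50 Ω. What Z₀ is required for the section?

Z_qwt ≈ 92.2 Ω

Z_qwt = √(Z_0·R_L) = √(50 × 170) = √8500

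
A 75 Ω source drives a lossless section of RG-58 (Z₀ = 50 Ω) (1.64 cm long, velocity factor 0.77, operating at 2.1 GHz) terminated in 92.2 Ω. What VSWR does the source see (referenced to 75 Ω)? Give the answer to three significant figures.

λ = v/f = 0.77·c / 2.1 GHz = 0.11 m
βl = 2π·l/λ = 2π × 0.149 = 53.7°
tan(βl) = 1.36
Z_in = Z_0·(Z_L + jZ_0·tanβl)/(Z_0 + jZ_L·tanβl) = 36 − j22.4 Ω
Γ_s = (Z_in − Z_s)/(Z_in + Z_s) = (-39 − j22.4)/(111 − j22.4), |Γ_s| = 0.397
VSWR = (1 + |Γ_s|)/(1 − |Γ_s|)

VSWR ≈ 2.31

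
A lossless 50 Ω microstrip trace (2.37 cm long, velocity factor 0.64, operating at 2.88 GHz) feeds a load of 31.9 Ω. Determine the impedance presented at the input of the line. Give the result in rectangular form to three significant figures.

Z_in ≈ 50.5 − j22.8 Ω

λ = v/f = 0.64·c / 2.88 GHz = 0.0667 m
βl = 2π·l/λ = 2π × 0.355 = 128°
tan(βl) = tan(128°) = -1.28
Z_in = Z_0·(Z_L + jZ_0·tanβl)/(Z_0 + jZ_L·tanβl)
     = 50·(31.9 − j64)/(50 − j40.9)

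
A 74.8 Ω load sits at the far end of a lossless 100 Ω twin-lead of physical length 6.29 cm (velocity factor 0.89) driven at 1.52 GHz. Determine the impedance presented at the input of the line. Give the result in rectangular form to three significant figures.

λ = v/f = 0.89·c / 1.52 GHz = 0.176 m
βl = 2π·l/λ = 2π × 0.358 = 129°
tan(βl) = tan(129°) = -1.24
Z_in = Z_0·(Z_L + jZ_0·tanβl)/(Z_0 + jZ_L·tanβl)
     = 100·(74.8 − j124)/(100 − j92.7)

Z_in ≈ 102 − j29.4 Ω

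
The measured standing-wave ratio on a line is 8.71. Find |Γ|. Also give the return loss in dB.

|Γ| = (S − 1)/(S + 1) = (8.71 − 1)/(8.71 + 1) = 7.71/9.71
RL = −20·log₁₀|Γ| = −20·log₁₀(0.794)

|Γ| ≈ 0.794; return loss ≈ 2 dB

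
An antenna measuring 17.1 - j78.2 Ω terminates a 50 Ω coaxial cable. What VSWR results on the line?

VSWR ≈ 10.3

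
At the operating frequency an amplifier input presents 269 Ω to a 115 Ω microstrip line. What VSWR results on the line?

Γ = (269 − 115)/(269 + 115) = 0.401
VSWR = (1 + 0.401)/(1 − 0.401)

VSWR ≈ 2.34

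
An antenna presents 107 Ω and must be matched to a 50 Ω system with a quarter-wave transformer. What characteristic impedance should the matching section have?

Z_qwt = √(Z_0·R_L) = √(50 × 107) = √5350

Z_qwt ≈ 73.1 Ω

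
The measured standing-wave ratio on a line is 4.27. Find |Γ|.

|Γ| = (S − 1)/(S + 1) = (4.27 − 1)/(4.27 + 1) = 3.27/5.27

|Γ| ≈ 0.62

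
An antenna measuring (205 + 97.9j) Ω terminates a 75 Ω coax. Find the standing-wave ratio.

Γ = (Z_L − Z_0)/(Z_L + Z_0) = (130 + j97.9)/(280 + j97.9)
|Γ| = 163/297 = 0.549
VSWR = (1 + |Γ|)/(1 − |Γ|) = 1.55/0.451

VSWR ≈ 3.43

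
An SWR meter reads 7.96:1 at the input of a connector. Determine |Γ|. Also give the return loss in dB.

|Γ| ≈ 0.777; return loss ≈ 2.19 dB

|Γ| = (S − 1)/(S + 1) = (7.96 − 1)/(7.96 + 1) = 6.96/8.96
RL = −20·log₁₀|Γ| = −20·log₁₀(0.777)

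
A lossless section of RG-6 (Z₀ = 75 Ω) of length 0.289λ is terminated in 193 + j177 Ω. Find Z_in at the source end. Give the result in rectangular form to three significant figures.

βl = 2π × 0.289 = 104°
tan(βl) = tan(104°) = -4
Z_in = Z_0·(Z_L + jZ_0·tanβl)/(Z_0 + jZ_L·tanβl)
     = 75·(193 − j123)/(783 − j772)

Z_in ≈ 15.3 + j3.27 Ω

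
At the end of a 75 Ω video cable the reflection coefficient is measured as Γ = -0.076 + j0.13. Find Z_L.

Z_L = Z_0·(1 + Γ)/(1 − Γ) = 75·(0.924 + j0.13)/(1.08 − j0.13)

Z_L ≈ 62.4 + j16.6 Ω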